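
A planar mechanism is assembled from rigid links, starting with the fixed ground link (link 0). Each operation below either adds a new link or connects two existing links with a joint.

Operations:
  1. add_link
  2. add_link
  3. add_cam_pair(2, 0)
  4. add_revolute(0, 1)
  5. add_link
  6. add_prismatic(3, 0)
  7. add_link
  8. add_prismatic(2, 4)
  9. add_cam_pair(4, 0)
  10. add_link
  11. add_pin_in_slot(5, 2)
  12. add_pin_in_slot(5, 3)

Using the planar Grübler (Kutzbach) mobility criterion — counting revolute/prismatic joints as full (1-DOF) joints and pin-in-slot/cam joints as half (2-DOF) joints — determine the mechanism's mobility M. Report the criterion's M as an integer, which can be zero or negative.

M = 5

ground; <1,0,0>
#1 <2,0,0>
#2 <3,0,0>
C:2↔0 J2 <3,0,1>
R:0↔1 J1 <3,1,1>
#3 <4,1,1>
P:3↔0 J1 <4,2,1>
#4 <5,2,1>
P:2↔4 J1 <5,3,1>
C:4↔0 J2 <5,3,2>
#5 <6,3,2>
PS:5↔2 J2 <6,3,3>
PS:5↔3 J2 <6,3,4>
3×5 − 2×3 − 1×4 = 5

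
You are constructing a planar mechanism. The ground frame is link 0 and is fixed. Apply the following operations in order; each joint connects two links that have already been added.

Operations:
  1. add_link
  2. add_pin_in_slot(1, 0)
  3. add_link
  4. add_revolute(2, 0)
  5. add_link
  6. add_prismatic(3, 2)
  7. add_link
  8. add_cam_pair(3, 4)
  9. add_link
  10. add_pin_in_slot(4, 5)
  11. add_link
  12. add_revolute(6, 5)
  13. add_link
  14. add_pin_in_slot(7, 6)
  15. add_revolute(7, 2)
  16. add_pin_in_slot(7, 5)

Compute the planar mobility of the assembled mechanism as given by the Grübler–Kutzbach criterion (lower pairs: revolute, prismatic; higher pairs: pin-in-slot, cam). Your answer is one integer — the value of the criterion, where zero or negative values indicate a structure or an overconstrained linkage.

(L,J1,J2)=(1,0,0); link0 fixed
link1: (2,0,0)
PS 1-0 [J2]: (2,0,1)
link2: (3,0,1)
R 2-0 [J1]: (3,1,1)
link3: (4,1,1)
P 3-2 [J1]: (4,2,1)
link4: (5,2,1)
C 3-4 [J2]: (5,2,2)
link5: (6,2,2)
PS 4-5 [J2]: (6,2,3)
link6: (7,2,3)
R 6-5 [J1]: (7,3,3)
link7: (8,3,3)
PS 7-6 [J2]: (8,3,4)
R 7-2 [J1]: (8,4,4)
PS 7-5 [J2]: (8,4,5)
Grübler: 3·7 − 2·4 − 5 = 8

M = 8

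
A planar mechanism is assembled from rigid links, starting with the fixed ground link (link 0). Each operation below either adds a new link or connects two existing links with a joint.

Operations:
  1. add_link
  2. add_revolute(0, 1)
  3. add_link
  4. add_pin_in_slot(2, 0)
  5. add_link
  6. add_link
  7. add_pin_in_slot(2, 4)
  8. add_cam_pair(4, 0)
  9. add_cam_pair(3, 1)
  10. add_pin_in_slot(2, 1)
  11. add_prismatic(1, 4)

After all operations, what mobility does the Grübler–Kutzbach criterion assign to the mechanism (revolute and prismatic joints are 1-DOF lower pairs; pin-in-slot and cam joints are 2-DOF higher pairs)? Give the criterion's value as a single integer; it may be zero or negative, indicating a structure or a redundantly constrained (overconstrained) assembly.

(L,J1,J2)=(1,0,0); link0 fixed
link1: (2,0,0)
R 0-1 [J1]: (2,1,0)
link2: (3,1,0)
PS 2-0 [J2]: (3,1,1)
link3: (4,1,1)
link4: (5,1,1)
PS 2-4 [J2]: (5,1,2)
C 4-0 [J2]: (5,1,3)
C 3-1 [J2]: (5,1,4)
PS 2-1 [J2]: (5,1,5)
P 1-4 [J1]: (5,2,5)
Grübler: 3·4 − 2·2 − 5 = 3

M = 3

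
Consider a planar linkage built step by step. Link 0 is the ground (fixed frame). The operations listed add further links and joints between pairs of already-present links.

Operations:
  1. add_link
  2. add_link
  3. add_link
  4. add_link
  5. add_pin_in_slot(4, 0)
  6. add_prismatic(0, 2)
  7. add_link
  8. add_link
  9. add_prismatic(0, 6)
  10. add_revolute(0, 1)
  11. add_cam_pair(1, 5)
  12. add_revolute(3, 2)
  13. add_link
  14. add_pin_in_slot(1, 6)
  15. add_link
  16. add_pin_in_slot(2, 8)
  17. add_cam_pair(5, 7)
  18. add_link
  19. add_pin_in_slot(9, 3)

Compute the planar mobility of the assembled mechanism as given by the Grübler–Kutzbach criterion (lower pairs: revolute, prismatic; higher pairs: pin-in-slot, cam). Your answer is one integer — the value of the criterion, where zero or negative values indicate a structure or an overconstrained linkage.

ground; <1,0,0>
#1 <2,0,0>
#2 <3,0,0>
#3 <4,0,0>
#4 <5,0,0>
PS:4↔0 J2 <5,0,1>
P:0↔2 J1 <5,1,1>
#5 <6,1,1>
#6 <7,1,1>
P:0↔6 J1 <7,2,1>
R:0↔1 J1 <7,3,1>
C:1↔5 J2 <7,3,2>
R:3↔2 J1 <7,4,2>
#7 <8,4,2>
PS:1↔6 J2 <8,4,3>
#8 <9,4,3>
PS:2↔8 J2 <9,4,4>
C:5↔7 J2 <9,4,5>
#9 <10,4,5>
PS:9↔3 J2 <10,4,6>
3×9 − 2×4 − 1×6 = 13

M = 13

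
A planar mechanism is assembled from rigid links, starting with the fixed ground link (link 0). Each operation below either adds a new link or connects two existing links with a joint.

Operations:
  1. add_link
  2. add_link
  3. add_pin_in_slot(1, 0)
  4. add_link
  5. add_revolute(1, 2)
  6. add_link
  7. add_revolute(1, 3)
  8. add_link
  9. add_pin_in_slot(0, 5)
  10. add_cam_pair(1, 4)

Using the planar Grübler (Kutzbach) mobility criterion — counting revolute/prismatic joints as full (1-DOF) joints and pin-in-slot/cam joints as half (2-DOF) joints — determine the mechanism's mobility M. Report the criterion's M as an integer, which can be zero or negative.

M = 8

ground; <1,0,0>
#1 <2,0,0>
#2 <3,0,0>
PS:1↔0 J2 <3,0,1>
#3 <4,0,1>
R:1↔2 J1 <4,1,1>
#4 <5,1,1>
R:1↔3 J1 <5,2,1>
#5 <6,2,1>
PS:0↔5 J2 <6,2,2>
C:1↔4 J2 <6,2,3>
3×5 − 2×2 − 1×3 = 8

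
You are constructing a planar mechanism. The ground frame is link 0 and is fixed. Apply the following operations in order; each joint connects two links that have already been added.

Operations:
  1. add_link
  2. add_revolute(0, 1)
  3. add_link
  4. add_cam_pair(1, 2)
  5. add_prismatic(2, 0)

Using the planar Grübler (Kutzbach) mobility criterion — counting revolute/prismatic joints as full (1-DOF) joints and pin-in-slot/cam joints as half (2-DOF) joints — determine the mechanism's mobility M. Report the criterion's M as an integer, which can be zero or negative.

(L,J1,J2)=(1,0,0); link0 fixed
link1: (2,0,0)
R 0-1 [J1]: (2,1,0)
link2: (3,1,0)
C 1-2 [J2]: (3,1,1)
P 2-0 [J1]: (3,2,1)
Grübler: 3·2 − 2·2 − 1 = 1

M = 1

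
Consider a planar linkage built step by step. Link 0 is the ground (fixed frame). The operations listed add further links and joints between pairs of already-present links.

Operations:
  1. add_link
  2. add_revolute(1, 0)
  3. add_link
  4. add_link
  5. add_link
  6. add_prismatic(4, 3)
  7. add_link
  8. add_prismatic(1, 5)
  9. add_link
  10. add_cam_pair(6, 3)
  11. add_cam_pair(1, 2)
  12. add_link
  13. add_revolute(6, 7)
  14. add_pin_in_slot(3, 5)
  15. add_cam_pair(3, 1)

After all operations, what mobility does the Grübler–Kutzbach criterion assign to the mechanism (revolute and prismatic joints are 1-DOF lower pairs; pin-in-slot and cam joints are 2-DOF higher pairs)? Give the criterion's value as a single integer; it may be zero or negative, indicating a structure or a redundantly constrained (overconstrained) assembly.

L=1 J1=0 J2=0
add link → L=2 J1=0 J2=0
R@1,0 dof=1 J1 → L=2 J1=1 J2=0
add link → L=3 J1=1 J2=0
add link → L=4 J1=1 J2=0
add link → L=5 J1=1 J2=0
P@4,3 dof=1 J1 → L=5 J1=2 J2=0
add link → L=6 J1=2 J2=0
P@1,5 dof=1 J1 → L=6 J1=3 J2=0
add link → L=7 J1=3 J2=0
C@6,3 dof=2 J2 → L=7 J1=3 J2=1
C@1,2 dof=2 J2 → L=7 J1=3 J2=2
add link → L=8 J1=3 J2=2
R@6,7 dof=1 J1 → L=8 J1=4 J2=2
PS@3,5 dof=2 J2 → L=8 J1=4 J2=3
C@3,1 dof=2 J2 → L=8 J1=4 J2=4
M=3(L−1)−2J1−J2=3·7−2·4−4=9

M = 9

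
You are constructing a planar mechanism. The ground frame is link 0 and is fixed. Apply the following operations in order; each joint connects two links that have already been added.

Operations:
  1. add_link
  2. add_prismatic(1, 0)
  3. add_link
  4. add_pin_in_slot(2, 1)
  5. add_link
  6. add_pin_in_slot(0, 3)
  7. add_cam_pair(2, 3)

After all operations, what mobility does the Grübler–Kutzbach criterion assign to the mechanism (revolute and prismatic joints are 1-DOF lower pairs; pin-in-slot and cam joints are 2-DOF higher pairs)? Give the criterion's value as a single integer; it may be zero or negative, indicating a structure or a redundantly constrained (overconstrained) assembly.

L=1 J1=0 J2=0
add link → L=2 J1=0 J2=0
P@1,0 dof=1 J1 → L=2 J1=1 J2=0
add link → L=3 J1=1 J2=0
PS@2,1 dof=2 J2 → L=3 J1=1 J2=1
add link → L=4 J1=1 J2=1
PS@0,3 dof=2 J2 → L=4 J1=1 J2=2
C@2,3 dof=2 J2 → L=4 J1=1 J2=3
M=3(L−1)−2J1−J2=3·3−2·1−3=4

M = 4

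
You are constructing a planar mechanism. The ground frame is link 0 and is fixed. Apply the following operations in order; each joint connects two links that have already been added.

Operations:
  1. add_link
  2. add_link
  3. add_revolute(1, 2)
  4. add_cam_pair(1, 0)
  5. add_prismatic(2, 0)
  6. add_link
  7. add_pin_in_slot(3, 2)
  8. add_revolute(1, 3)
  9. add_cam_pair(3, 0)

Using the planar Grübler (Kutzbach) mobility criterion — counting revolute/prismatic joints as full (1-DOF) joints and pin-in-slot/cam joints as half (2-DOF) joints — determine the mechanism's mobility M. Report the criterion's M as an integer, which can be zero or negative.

M = 0

ground; <1,0,0>
#1 <2,0,0>
#2 <3,0,0>
R:1↔2 J1 <3,1,0>
C:1↔0 J2 <3,1,1>
P:2↔0 J1 <3,2,1>
#3 <4,2,1>
PS:3↔2 J2 <4,2,2>
R:1↔3 J1 <4,3,2>
C:3↔0 J2 <4,3,3>
3×3 − 2×3 − 1×3 = 0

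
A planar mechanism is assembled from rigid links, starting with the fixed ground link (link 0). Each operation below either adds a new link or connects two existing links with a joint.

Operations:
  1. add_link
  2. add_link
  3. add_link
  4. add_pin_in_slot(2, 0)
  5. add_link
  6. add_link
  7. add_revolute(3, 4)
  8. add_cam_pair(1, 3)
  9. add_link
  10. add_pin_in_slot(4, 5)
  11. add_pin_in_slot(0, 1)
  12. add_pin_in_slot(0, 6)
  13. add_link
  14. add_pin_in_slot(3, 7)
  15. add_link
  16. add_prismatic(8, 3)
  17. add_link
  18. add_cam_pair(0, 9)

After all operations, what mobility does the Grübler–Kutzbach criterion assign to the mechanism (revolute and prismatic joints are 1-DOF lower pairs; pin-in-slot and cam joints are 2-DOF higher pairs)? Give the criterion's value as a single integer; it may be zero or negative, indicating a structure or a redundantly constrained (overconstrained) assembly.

M = 16

link 0 = ground. State L|J1|J2 = 1|0|0
+link1  2|0|0
+link2  3|0|0
+link3  4|0|0
PS(2,0) f=2→J2  4|0|1
+link4  5|0|1
+link5  6|0|1
R(3,4) f=1→J1  6|1|1
C(1,3) f=2→J2  6|1|2
+link6  7|1|2
PS(4,5) f=2→J2  7|1|3
PS(0,1) f=2→J2  7|1|4
PS(0,6) f=2→J2  7|1|5
+link7  8|1|5
PS(3,7) f=2→J2  8|1|6
+link8  9|1|6
P(8,3) f=1→J1  9|2|6
+link9  10|2|6
C(0,9) f=2→J2  10|2|7
M = 3(10−1)−2·2−7 = 27−4−7 = 16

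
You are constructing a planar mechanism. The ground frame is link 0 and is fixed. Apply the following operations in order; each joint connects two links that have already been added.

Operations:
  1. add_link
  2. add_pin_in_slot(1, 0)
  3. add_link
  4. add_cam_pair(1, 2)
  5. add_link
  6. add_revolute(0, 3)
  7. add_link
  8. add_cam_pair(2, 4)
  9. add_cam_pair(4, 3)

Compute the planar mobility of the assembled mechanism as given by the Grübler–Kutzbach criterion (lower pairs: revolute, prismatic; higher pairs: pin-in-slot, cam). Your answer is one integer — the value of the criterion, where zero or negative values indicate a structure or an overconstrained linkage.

[1;0;0] (link 0 is ground)
L+ [2;0;0]
PS(1,0)∈J2 [2;0;1]
L+ [3;0;1]
C(1,2)∈J2 [3;0;2]
L+ [4;0;2]
R(0,3)∈J1 [4;1;2]
L+ [5;1;2]
C(2,4)∈J2 [5;1;3]
C(4,3)∈J2 [5;1;4]
mobility = 12 − 2 − 4 = 6

M = 6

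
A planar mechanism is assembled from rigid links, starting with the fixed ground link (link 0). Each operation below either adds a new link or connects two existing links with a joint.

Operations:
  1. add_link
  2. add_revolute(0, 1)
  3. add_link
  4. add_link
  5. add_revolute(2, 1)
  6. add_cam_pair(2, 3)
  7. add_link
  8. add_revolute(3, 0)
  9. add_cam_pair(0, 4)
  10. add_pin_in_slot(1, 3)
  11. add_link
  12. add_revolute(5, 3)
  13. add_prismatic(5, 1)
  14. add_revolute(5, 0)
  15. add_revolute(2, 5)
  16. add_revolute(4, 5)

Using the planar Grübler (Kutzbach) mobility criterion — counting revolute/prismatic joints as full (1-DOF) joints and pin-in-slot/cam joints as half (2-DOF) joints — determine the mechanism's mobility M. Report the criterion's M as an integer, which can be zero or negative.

M = -4

L=1 J1=0 J2=0
add link → L=2 J1=0 J2=0
R@0,1 dof=1 J1 → L=2 J1=1 J2=0
add link → L=3 J1=1 J2=0
add link → L=4 J1=1 J2=0
R@2,1 dof=1 J1 → L=4 J1=2 J2=0
C@2,3 dof=2 J2 → L=4 J1=2 J2=1
add link → L=5 J1=2 J2=1
R@3,0 dof=1 J1 → L=5 J1=3 J2=1
C@0,4 dof=2 J2 → L=5 J1=3 J2=2
PS@1,3 dof=2 J2 → L=5 J1=3 J2=3
add link → L=6 J1=3 J2=3
R@5,3 dof=1 J1 → L=6 J1=4 J2=3
P@5,1 dof=1 J1 → L=6 J1=5 J2=3
R@5,0 dof=1 J1 → L=6 J1=6 J2=3
R@2,5 dof=1 J1 → L=6 J1=7 J2=3
R@4,5 dof=1 J1 → L=6 J1=8 J2=3
M=3(L−1)−2J1−J2=3·5−2·8−3=-4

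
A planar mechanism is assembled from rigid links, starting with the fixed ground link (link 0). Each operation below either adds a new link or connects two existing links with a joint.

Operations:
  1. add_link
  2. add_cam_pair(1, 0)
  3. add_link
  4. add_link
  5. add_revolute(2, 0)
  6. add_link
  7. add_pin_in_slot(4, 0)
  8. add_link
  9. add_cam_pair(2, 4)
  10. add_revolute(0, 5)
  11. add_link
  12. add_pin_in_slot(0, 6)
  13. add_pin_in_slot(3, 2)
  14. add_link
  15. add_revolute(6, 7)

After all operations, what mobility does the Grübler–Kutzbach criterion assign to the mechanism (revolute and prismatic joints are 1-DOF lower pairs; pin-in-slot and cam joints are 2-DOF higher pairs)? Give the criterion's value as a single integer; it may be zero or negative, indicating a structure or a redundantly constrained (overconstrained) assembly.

M = 10

link 0 = ground. State L|J1|J2 = 1|0|0
+link1  2|0|0
C(1,0) f=2→J2  2|0|1
+link2  3|0|1
+link3  4|0|1
R(2,0) f=1→J1  4|1|1
+link4  5|1|1
PS(4,0) f=2→J2  5|1|2
+link5  6|1|2
C(2,4) f=2→J2  6|1|3
R(0,5) f=1→J1  6|2|3
+link6  7|2|3
PS(0,6) f=2→J2  7|2|4
PS(3,2) f=2→J2  7|2|5
+link7  8|2|5
R(6,7) f=1→J1  8|3|5
M = 3(8−1)−2·3−5 = 21−6−5 = 10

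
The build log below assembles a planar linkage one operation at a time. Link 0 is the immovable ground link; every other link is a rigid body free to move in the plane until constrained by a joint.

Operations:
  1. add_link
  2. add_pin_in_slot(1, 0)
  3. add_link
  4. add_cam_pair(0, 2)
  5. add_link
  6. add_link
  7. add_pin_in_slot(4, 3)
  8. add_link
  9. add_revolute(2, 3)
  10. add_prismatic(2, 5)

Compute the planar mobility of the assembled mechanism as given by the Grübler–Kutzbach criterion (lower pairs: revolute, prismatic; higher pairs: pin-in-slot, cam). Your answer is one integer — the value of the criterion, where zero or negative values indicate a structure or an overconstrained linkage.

L=1 J1=0 J2=0
add link → L=2 J1=0 J2=0
PS@1,0 dof=2 J2 → L=2 J1=0 J2=1
add link → L=3 J1=0 J2=1
C@0,2 dof=2 J2 → L=3 J1=0 J2=2
add link → L=4 J1=0 J2=2
add link → L=5 J1=0 J2=2
PS@4,3 dof=2 J2 → L=5 J1=0 J2=3
add link → L=6 J1=0 J2=3
R@2,3 dof=1 J1 → L=6 J1=1 J2=3
P@2,5 dof=1 J1 → L=6 J1=2 J2=3
M=3(L−1)−2J1−J2=3·5−2·2−3=8

M = 8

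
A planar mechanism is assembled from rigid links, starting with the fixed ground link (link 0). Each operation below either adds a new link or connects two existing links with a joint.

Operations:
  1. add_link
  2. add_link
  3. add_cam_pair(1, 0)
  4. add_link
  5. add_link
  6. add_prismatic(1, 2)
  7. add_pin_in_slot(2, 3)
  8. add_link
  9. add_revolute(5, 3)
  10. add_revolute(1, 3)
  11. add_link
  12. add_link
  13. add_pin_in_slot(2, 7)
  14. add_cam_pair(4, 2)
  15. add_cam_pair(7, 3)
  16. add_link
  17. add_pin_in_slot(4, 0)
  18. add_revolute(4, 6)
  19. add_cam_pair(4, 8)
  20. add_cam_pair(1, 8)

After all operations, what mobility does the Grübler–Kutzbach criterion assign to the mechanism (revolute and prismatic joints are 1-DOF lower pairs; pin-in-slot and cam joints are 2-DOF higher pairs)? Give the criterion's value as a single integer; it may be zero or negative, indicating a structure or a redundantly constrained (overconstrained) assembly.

M = 8

ground; <1,0,0>
#1 <2,0,0>
#2 <3,0,0>
C:1↔0 J2 <3,0,1>
#3 <4,0,1>
#4 <5,0,1>
P:1↔2 J1 <5,1,1>
PS:2↔3 J2 <5,1,2>
#5 <6,1,2>
R:5↔3 J1 <6,2,2>
R:1↔3 J1 <6,3,2>
#6 <7,3,2>
#7 <8,3,2>
PS:2↔7 J2 <8,3,3>
C:4↔2 J2 <8,3,4>
C:7↔3 J2 <8,3,5>
#8 <9,3,5>
PS:4↔0 J2 <9,3,6>
R:4↔6 J1 <9,4,6>
C:4↔8 J2 <9,4,7>
C:1↔8 J2 <9,4,8>
3×8 − 2×4 − 1×8 = 8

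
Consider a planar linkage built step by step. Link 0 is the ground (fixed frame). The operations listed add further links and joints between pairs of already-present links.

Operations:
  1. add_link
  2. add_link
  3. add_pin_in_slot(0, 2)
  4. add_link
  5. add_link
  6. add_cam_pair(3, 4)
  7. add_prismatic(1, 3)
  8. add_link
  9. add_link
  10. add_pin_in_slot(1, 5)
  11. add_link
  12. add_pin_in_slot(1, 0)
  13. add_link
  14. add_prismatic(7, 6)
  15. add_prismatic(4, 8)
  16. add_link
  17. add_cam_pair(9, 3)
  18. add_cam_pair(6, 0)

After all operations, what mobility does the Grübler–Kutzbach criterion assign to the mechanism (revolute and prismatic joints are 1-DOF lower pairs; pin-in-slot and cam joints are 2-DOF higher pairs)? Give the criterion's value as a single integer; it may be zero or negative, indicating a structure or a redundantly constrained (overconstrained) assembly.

L=1 J1=0 J2=0
add link → L=2 J1=0 J2=0
add link → L=3 J1=0 J2=0
PS@0,2 dof=2 J2 → L=3 J1=0 J2=1
add link → L=4 J1=0 J2=1
add link → L=5 J1=0 J2=1
C@3,4 dof=2 J2 → L=5 J1=0 J2=2
P@1,3 dof=1 J1 → L=5 J1=1 J2=2
add link → L=6 J1=1 J2=2
add link → L=7 J1=1 J2=2
PS@1,5 dof=2 J2 → L=7 J1=1 J2=3
add link → L=8 J1=1 J2=3
PS@1,0 dof=2 J2 → L=8 J1=1 J2=4
add link → L=9 J1=1 J2=4
P@7,6 dof=1 J1 → L=9 J1=2 J2=4
P@4,8 dof=1 J1 → L=9 J1=3 J2=4
add link → L=10 J1=3 J2=4
C@9,3 dof=2 J2 → L=10 J1=3 J2=5
C@6,0 dof=2 J2 → L=10 J1=3 J2=6
M=3(L−1)−2J1−J2=3·9−2·3−6=15

M = 15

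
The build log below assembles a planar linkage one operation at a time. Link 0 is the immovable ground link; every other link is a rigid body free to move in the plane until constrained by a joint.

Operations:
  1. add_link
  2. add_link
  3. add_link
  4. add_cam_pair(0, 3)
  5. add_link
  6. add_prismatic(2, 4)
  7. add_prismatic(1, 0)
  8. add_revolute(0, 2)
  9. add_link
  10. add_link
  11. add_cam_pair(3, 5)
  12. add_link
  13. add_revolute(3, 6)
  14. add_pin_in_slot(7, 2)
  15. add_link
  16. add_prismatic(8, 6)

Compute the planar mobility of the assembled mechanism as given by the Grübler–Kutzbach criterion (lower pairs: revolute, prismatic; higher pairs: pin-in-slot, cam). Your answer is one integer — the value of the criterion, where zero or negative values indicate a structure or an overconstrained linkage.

M = 11

[1;0;0] (link 0 is ground)
L+ [2;0;0]
L+ [3;0;0]
L+ [4;0;0]
C(0,3)∈J2 [4;0;1]
L+ [5;0;1]
P(2,4)∈J1 [5;1;1]
P(1,0)∈J1 [5;2;1]
R(0,2)∈J1 [5;3;1]
L+ [6;3;1]
L+ [7;3;1]
C(3,5)∈J2 [7;3;2]
L+ [8;3;2]
R(3,6)∈J1 [8;4;2]
PS(7,2)∈J2 [8;4;3]
L+ [9;4;3]
P(8,6)∈J1 [9;5;3]
mobility = 24 − 10 − 3 = 11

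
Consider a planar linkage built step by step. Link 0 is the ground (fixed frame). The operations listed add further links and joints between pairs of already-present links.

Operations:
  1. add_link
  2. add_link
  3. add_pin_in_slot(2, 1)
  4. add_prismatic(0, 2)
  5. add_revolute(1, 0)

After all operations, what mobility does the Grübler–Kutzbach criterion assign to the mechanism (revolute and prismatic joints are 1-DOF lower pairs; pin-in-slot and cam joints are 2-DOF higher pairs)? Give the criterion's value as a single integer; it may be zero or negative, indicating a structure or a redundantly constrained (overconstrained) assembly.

[1;0;0] (link 0 is ground)
L+ [2;0;0]
L+ [3;0;0]
PS(2,1)∈J2 [3;0;1]
P(0,2)∈J1 [3;1;1]
R(1,0)∈J1 [3;2;1]
mobility = 6 − 4 − 1 = 1

M = 1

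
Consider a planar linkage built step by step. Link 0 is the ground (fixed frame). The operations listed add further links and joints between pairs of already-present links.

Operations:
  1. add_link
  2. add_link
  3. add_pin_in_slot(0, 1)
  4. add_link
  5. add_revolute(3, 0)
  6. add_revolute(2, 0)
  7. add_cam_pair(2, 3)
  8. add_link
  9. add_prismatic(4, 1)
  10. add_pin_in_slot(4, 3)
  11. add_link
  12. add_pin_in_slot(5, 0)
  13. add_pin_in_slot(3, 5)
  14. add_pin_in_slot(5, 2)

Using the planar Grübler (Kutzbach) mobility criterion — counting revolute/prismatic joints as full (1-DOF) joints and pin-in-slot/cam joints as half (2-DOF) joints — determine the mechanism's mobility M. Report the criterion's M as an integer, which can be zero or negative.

[1;0;0] (link 0 is ground)
L+ [2;0;0]
L+ [3;0;0]
PS(0,1)∈J2 [3;0;1]
L+ [4;0;1]
R(3,0)∈J1 [4;1;1]
R(2,0)∈J1 [4;2;1]
C(2,3)∈J2 [4;2;2]
L+ [5;2;2]
P(4,1)∈J1 [5;3;2]
PS(4,3)∈J2 [5;3;3]
L+ [6;3;3]
PS(5,0)∈J2 [6;3;4]
PS(3,5)∈J2 [6;3;5]
PS(5,2)∈J2 [6;3;6]
mobility = 15 − 6 − 6 = 3

M = 3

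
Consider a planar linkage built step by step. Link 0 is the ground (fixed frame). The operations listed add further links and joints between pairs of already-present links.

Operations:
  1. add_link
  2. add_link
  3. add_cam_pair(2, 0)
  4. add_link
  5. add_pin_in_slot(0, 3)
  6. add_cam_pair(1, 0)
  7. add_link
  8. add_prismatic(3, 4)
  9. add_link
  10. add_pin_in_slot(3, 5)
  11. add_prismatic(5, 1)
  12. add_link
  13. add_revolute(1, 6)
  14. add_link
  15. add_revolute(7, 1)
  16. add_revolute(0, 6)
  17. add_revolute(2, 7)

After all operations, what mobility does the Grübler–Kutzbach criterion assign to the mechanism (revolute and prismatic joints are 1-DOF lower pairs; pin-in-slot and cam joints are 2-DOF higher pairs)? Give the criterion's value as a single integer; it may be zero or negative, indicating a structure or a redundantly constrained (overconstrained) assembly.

M = 5

ground; <1,0,0>
#1 <2,0,0>
#2 <3,0,0>
C:2↔0 J2 <3,0,1>
#3 <4,0,1>
PS:0↔3 J2 <4,0,2>
C:1↔0 J2 <4,0,3>
#4 <5,0,3>
P:3↔4 J1 <5,1,3>
#5 <6,1,3>
PS:3↔5 J2 <6,1,4>
P:5↔1 J1 <6,2,4>
#6 <7,2,4>
R:1↔6 J1 <7,3,4>
#7 <8,3,4>
R:7↔1 J1 <8,4,4>
R:0↔6 J1 <8,5,4>
R:2↔7 J1 <8,6,4>
3×7 − 2×6 − 1×4 = 5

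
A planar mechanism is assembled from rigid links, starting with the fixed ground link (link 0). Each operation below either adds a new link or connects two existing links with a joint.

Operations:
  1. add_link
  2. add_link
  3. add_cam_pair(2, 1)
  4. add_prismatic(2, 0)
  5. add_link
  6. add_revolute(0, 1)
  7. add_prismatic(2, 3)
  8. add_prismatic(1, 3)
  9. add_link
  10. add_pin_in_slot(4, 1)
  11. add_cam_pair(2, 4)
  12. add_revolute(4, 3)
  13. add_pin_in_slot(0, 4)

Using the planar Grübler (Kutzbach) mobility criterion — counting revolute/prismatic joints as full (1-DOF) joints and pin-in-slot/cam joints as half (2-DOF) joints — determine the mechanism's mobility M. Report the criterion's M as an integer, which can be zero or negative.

(L,J1,J2)=(1,0,0); link0 fixed
link1: (2,0,0)
link2: (3,0,0)
C 2-1 [J2]: (3,0,1)
P 2-0 [J1]: (3,1,1)
link3: (4,1,1)
R 0-1 [J1]: (4,2,1)
P 2-3 [J1]: (4,3,1)
P 1-3 [J1]: (4,4,1)
link4: (5,4,1)
PS 4-1 [J2]: (5,4,2)
C 2-4 [J2]: (5,4,3)
R 4-3 [J1]: (5,5,3)
PS 0-4 [J2]: (5,5,4)
Grübler: 3·4 − 2·5 − 4 = -2

M = -2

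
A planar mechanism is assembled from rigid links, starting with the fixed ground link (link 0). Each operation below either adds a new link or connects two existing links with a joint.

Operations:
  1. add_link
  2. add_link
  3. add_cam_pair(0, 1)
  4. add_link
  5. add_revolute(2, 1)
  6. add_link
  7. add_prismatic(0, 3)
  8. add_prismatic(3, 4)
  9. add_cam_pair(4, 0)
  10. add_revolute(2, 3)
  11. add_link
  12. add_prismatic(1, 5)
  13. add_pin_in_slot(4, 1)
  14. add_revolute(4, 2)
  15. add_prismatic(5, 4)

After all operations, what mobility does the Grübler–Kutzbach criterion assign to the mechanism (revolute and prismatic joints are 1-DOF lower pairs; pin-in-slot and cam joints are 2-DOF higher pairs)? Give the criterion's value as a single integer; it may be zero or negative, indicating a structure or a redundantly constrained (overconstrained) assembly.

(L,J1,J2)=(1,0,0); link0 fixed
link1: (2,0,0)
link2: (3,0,0)
C 0-1 [J2]: (3,0,1)
link3: (4,0,1)
R 2-1 [J1]: (4,1,1)
link4: (5,1,1)
P 0-3 [J1]: (5,2,1)
P 3-4 [J1]: (5,3,1)
C 4-0 [J2]: (5,3,2)
R 2-3 [J1]: (5,4,2)
link5: (6,4,2)
P 1-5 [J1]: (6,5,2)
PS 4-1 [J2]: (6,5,3)
R 4-2 [J1]: (6,6,3)
P 5-4 [J1]: (6,7,3)
Grübler: 3·5 − 2·7 − 3 = -2

M = -2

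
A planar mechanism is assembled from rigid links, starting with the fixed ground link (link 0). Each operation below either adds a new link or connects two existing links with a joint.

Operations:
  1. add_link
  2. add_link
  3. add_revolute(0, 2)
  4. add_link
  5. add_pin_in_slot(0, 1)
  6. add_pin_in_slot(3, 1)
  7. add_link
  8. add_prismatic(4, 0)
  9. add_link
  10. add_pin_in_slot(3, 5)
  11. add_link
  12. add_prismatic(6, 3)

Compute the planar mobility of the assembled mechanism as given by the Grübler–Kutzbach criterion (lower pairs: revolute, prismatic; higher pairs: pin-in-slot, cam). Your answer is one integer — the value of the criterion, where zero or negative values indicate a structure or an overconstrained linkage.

[1;0;0] (link 0 is ground)
L+ [2;0;0]
L+ [3;0;0]
R(0,2)∈J1 [3;1;0]
L+ [4;1;0]
PS(0,1)∈J2 [4;1;1]
PS(3,1)∈J2 [4;1;2]
L+ [5;1;2]
P(4,0)∈J1 [5;2;2]
L+ [6;2;2]
PS(3,5)∈J2 [6;2;3]
L+ [7;2;3]
P(6,3)∈J1 [7;3;3]
mobility = 18 − 6 − 3 = 9

M = 9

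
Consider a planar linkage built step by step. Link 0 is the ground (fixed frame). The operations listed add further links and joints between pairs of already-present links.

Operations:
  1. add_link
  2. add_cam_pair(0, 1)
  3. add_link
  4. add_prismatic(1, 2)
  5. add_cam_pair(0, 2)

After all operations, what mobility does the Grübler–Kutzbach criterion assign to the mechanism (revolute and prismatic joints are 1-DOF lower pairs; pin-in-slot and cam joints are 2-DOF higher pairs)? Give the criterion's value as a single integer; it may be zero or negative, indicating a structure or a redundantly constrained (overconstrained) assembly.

ground; <1,0,0>
#1 <2,0,0>
C:0↔1 J2 <2,0,1>
#2 <3,0,1>
P:1↔2 J1 <3,1,1>
C:0↔2 J2 <3,1,2>
3×2 − 2×1 − 1×2 = 2

M = 2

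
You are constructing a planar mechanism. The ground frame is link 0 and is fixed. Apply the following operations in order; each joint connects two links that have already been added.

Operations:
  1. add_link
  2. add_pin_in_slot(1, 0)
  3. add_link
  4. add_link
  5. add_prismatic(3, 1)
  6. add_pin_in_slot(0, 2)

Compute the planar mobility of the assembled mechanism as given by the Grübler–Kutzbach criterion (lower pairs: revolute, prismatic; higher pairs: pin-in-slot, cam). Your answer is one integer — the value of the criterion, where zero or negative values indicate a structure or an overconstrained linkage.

M = 5

ground; <1,0,0>
#1 <2,0,0>
PS:1↔0 J2 <2,0,1>
#2 <3,0,1>
#3 <4,0,1>
P:3↔1 J1 <4,1,1>
PS:0↔2 J2 <4,1,2>
3×3 − 2×1 − 1×2 = 5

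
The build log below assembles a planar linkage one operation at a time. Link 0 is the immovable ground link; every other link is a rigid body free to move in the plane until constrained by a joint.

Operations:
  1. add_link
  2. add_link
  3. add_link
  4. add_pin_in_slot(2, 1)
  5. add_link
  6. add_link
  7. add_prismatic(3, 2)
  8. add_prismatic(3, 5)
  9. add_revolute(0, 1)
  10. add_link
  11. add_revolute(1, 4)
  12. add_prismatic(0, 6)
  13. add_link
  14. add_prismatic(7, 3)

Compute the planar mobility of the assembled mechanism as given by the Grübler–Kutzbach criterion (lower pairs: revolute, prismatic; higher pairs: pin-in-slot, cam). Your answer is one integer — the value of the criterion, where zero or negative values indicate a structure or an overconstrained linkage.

M = 8

L=1 J1=0 J2=0
add link → L=2 J1=0 J2=0
add link → L=3 J1=0 J2=0
add link → L=4 J1=0 J2=0
PS@2,1 dof=2 J2 → L=4 J1=0 J2=1
add link → L=5 J1=0 J2=1
add link → L=6 J1=0 J2=1
P@3,2 dof=1 J1 → L=6 J1=1 J2=1
P@3,5 dof=1 J1 → L=6 J1=2 J2=1
R@0,1 dof=1 J1 → L=6 J1=3 J2=1
add link → L=7 J1=3 J2=1
R@1,4 dof=1 J1 → L=7 J1=4 J2=1
P@0,6 dof=1 J1 → L=7 J1=5 J2=1
add link → L=8 J1=5 J2=1
P@7,3 dof=1 J1 → L=8 J1=6 J2=1
M=3(L−1)−2J1−J2=3·7−2·6−1=8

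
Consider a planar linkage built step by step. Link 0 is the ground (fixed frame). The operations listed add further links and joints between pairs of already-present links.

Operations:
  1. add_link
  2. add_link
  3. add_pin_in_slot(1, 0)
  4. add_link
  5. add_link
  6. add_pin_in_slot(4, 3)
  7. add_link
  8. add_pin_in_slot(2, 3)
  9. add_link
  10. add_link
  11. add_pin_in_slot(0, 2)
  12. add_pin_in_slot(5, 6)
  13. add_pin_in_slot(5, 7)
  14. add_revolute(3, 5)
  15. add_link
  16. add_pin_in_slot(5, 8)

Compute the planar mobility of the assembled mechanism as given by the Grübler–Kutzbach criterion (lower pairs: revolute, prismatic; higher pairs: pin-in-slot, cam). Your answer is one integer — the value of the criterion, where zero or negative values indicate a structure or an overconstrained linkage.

(L,J1,J2)=(1,0,0); link0 fixed
link1: (2,0,0)
link2: (3,0,0)
PS 1-0 [J2]: (3,0,1)
link3: (4,0,1)
link4: (5,0,1)
PS 4-3 [J2]: (5,0,2)
link5: (6,0,2)
PS 2-3 [J2]: (6,0,3)
link6: (7,0,3)
link7: (8,0,3)
PS 0-2 [J2]: (8,0,4)
PS 5-6 [J2]: (8,0,5)
PS 5-7 [J2]: (8,0,6)
R 3-5 [J1]: (8,1,6)
link8: (9,1,6)
PS 5-8 [J2]: (9,1,7)
Grübler: 3·8 − 2·1 − 7 = 15

M = 15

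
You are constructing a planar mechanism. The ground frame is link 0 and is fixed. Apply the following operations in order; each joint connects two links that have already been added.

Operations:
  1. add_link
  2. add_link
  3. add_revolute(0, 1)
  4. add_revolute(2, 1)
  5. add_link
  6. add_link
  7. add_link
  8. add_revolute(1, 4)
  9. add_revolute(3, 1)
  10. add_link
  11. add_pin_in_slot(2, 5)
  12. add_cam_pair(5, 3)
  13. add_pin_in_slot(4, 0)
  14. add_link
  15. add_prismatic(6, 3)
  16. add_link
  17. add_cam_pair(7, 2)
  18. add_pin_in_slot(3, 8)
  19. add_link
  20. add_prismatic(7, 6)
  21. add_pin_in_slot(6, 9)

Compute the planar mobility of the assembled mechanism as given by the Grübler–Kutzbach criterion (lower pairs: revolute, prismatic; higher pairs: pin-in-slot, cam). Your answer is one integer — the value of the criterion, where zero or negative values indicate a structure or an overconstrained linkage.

M = 9

(L,J1,J2)=(1,0,0); link0 fixed
link1: (2,0,0)
link2: (3,0,0)
R 0-1 [J1]: (3,1,0)
R 2-1 [J1]: (3,2,0)
link3: (4,2,0)
link4: (5,2,0)
link5: (6,2,0)
R 1-4 [J1]: (6,3,0)
R 3-1 [J1]: (6,4,0)
link6: (7,4,0)
PS 2-5 [J2]: (7,4,1)
C 5-3 [J2]: (7,4,2)
PS 4-0 [J2]: (7,4,3)
link7: (8,4,3)
P 6-3 [J1]: (8,5,3)
link8: (9,5,3)
C 7-2 [J2]: (9,5,4)
PS 3-8 [J2]: (9,5,5)
link9: (10,5,5)
P 7-6 [J1]: (10,6,5)
PS 6-9 [J2]: (10,6,6)
Grübler: 3·9 − 2·6 − 6 = 9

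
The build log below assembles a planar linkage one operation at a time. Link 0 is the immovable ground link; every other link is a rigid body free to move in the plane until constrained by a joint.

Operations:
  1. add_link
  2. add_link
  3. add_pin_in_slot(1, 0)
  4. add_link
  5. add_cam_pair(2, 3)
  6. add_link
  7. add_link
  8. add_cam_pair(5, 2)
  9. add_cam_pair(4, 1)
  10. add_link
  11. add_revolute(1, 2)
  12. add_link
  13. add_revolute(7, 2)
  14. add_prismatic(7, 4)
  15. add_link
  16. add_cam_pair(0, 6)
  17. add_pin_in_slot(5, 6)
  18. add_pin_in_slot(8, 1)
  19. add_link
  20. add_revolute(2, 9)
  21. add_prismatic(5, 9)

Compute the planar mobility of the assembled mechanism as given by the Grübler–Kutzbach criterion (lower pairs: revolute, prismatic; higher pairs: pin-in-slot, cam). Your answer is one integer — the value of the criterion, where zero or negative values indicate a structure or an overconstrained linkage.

[1;0;0] (link 0 is ground)
L+ [2;0;0]
L+ [3;0;0]
PS(1,0)∈J2 [3;0;1]
L+ [4;0;1]
C(2,3)∈J2 [4;0;2]
L+ [5;0;2]
L+ [6;0;2]
C(5,2)∈J2 [6;0;3]
C(4,1)∈J2 [6;0;4]
L+ [7;0;4]
R(1,2)∈J1 [7;1;4]
L+ [8;1;4]
R(7,2)∈J1 [8;2;4]
P(7,4)∈J1 [8;3;4]
L+ [9;3;4]
C(0,6)∈J2 [9;3;5]
PS(5,6)∈J2 [9;3;6]
PS(8,1)∈J2 [9;3;7]
L+ [10;3;7]
R(2,9)∈J1 [10;4;7]
P(5,9)∈J1 [10;5;7]
mobility = 27 − 10 − 7 = 10

M = 10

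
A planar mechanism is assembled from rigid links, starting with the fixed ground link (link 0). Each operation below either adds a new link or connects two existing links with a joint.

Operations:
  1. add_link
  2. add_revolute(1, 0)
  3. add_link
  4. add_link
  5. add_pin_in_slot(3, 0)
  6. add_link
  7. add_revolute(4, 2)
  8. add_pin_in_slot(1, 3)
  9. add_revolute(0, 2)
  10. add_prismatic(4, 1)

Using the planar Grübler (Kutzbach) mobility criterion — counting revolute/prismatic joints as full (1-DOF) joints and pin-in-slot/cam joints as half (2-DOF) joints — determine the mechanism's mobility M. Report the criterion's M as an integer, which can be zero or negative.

ground; <1,0,0>
#1 <2,0,0>
R:1↔0 J1 <2,1,0>
#2 <3,1,0>
#3 <4,1,0>
PS:3↔0 J2 <4,1,1>
#4 <5,1,1>
R:4↔2 J1 <5,2,1>
PS:1↔3 J2 <5,2,2>
R:0↔2 J1 <5,3,2>
P:4↔1 J1 <5,4,2>
3×4 − 2×4 − 1×2 = 2

M = 2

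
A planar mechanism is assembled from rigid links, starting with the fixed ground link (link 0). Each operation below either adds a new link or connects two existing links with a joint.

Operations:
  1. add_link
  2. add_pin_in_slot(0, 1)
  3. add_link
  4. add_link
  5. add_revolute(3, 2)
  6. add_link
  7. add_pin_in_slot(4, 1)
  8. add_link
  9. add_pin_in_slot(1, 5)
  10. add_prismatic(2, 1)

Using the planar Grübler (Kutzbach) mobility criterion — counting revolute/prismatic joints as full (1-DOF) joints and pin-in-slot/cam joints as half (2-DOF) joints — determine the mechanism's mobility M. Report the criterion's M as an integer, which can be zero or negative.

M = 8

(L,J1,J2)=(1,0,0); link0 fixed
link1: (2,0,0)
PS 0-1 [J2]: (2,0,1)
link2: (3,0,1)
link3: (4,0,1)
R 3-2 [J1]: (4,1,1)
link4: (5,1,1)
PS 4-1 [J2]: (5,1,2)
link5: (6,1,2)
PS 1-5 [J2]: (6,1,3)
P 2-1 [J1]: (6,2,3)
Grübler: 3·5 − 2·2 − 3 = 8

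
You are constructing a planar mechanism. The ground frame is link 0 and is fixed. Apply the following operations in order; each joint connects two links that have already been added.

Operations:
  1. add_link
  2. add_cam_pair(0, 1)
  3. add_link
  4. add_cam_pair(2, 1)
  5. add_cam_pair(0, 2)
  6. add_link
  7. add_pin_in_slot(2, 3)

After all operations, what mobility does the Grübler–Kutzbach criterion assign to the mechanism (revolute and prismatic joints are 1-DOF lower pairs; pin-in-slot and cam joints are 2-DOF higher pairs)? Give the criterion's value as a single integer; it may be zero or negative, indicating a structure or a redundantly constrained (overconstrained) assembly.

link 0 = ground. State L|J1|J2 = 1|0|0
+link1  2|0|0
C(0,1) f=2→J2  2|0|1
+link2  3|0|1
C(2,1) f=2→J2  3|0|2
C(0,2) f=2→J2  3|0|3
+link3  4|0|3
PS(2,3) f=2→J2  4|0|4
M = 3(4−1)−2·0−4 = 9−0−4 = 5

M = 5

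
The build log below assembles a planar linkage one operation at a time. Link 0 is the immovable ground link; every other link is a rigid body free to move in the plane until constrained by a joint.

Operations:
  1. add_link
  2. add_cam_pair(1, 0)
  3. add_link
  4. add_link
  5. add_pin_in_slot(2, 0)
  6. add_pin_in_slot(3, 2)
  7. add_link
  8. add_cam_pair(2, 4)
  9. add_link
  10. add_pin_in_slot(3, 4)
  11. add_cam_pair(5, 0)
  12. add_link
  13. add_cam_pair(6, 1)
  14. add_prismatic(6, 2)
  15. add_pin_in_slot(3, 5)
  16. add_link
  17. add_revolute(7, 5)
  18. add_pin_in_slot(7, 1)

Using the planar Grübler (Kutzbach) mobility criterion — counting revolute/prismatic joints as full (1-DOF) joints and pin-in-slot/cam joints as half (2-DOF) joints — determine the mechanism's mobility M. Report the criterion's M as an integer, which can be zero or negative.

M = 8

[1;0;0] (link 0 is ground)
L+ [2;0;0]
C(1,0)∈J2 [2;0;1]
L+ [3;0;1]
L+ [4;0;1]
PS(2,0)∈J2 [4;0;2]
PS(3,2)∈J2 [4;0;3]
L+ [5;0;3]
C(2,4)∈J2 [5;0;4]
L+ [6;0;4]
PS(3,4)∈J2 [6;0;5]
C(5,0)∈J2 [6;0;6]
L+ [7;0;6]
C(6,1)∈J2 [7;0;7]
P(6,2)∈J1 [7;1;7]
PS(3,5)∈J2 [7;1;8]
L+ [8;1;8]
R(7,5)∈J1 [8;2;8]
PS(7,1)∈J2 [8;2;9]
mobility = 21 − 4 − 9 = 8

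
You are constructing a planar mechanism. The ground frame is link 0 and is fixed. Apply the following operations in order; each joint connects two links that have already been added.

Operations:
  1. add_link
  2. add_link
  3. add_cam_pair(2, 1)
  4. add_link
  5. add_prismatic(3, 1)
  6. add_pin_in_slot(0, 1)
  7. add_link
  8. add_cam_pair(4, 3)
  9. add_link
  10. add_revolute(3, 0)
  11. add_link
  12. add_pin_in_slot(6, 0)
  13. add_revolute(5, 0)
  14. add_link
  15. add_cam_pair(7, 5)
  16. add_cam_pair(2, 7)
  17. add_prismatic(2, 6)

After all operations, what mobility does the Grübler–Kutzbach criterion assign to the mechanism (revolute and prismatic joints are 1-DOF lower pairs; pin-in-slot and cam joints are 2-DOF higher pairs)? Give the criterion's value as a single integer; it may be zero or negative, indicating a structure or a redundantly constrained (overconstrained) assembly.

ground; <1,0,0>
#1 <2,0,0>
#2 <3,0,0>
C:2↔1 J2 <3,0,1>
#3 <4,0,1>
P:3↔1 J1 <4,1,1>
PS:0↔1 J2 <4,1,2>
#4 <5,1,2>
C:4↔3 J2 <5,1,3>
#5 <6,1,3>
R:3↔0 J1 <6,2,3>
#6 <7,2,3>
PS:6↔0 J2 <7,2,4>
R:5↔0 J1 <7,3,4>
#7 <8,3,4>
C:7↔5 J2 <8,3,5>
C:2↔7 J2 <8,3,6>
P:2↔6 J1 <8,4,6>
3×7 − 2×4 − 1×6 = 7

M = 7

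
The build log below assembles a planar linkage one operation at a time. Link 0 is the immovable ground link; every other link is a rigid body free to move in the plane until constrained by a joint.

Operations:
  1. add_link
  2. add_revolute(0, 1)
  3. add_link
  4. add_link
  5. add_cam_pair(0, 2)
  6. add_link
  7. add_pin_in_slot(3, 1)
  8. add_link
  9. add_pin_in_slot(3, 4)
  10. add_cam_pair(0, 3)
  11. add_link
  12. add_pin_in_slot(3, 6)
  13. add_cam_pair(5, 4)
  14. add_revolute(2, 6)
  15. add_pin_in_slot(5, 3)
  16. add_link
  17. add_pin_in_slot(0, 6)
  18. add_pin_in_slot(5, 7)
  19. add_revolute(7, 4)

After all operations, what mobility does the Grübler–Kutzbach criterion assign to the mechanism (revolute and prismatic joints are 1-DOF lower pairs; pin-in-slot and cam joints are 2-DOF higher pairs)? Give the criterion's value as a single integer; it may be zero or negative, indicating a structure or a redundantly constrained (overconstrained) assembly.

M = 6

[1;0;0] (link 0 is ground)
L+ [2;0;0]
R(0,1)∈J1 [2;1;0]
L+ [3;1;0]
L+ [4;1;0]
C(0,2)∈J2 [4;1;1]
L+ [5;1;1]
PS(3,1)∈J2 [5;1;2]
L+ [6;1;2]
PS(3,4)∈J2 [6;1;3]
C(0,3)∈J2 [6;1;4]
L+ [7;1;4]
PS(3,6)∈J2 [7;1;5]
C(5,4)∈J2 [7;1;6]
R(2,6)∈J1 [7;2;6]
PS(5,3)∈J2 [7;2;7]
L+ [8;2;7]
PS(0,6)∈J2 [8;2;8]
PS(5,7)∈J2 [8;2;9]
R(7,4)∈J1 [8;3;9]
mobility = 21 − 6 − 9 = 6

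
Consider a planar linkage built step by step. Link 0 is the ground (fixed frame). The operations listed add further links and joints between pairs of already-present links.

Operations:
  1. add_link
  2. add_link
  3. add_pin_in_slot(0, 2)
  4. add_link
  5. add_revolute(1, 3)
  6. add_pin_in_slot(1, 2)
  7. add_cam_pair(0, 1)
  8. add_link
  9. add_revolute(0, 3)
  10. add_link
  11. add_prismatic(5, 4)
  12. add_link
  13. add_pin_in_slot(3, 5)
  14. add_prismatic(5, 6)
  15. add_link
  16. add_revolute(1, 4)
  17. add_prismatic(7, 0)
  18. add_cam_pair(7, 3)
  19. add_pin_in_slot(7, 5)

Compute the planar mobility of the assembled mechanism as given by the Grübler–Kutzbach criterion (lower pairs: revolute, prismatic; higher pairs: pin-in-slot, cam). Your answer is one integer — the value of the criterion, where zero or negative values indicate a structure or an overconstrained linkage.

L=1 J1=0 J2=0
add link → L=2 J1=0 J2=0
add link → L=3 J1=0 J2=0
PS@0,2 dof=2 J2 → L=3 J1=0 J2=1
add link → L=4 J1=0 J2=1
R@1,3 dof=1 J1 → L=4 J1=1 J2=1
PS@1,2 dof=2 J2 → L=4 J1=1 J2=2
C@0,1 dof=2 J2 → L=4 J1=1 J2=3
add link → L=5 J1=1 J2=3
R@0,3 dof=1 J1 → L=5 J1=2 J2=3
add link → L=6 J1=2 J2=3
P@5,4 dof=1 J1 → L=6 J1=3 J2=3
add link → L=7 J1=3 J2=3
PS@3,5 dof=2 J2 → L=7 J1=3 J2=4
P@5,6 dof=1 J1 → L=7 J1=4 J2=4
add link → L=8 J1=4 J2=4
R@1,4 dof=1 J1 → L=8 J1=5 J2=4
P@7,0 dof=1 J1 → L=8 J1=6 J2=4
C@7,3 dof=2 J2 → L=8 J1=6 J2=5
PS@7,5 dof=2 J2 → L=8 J1=6 J2=6
M=3(L−1)−2J1−J2=3·7−2·6−6=3

M = 3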